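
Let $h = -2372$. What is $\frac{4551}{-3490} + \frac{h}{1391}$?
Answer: $- \frac{14608721}{4854590} \approx -3.0093$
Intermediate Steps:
$\frac{4551}{-3490} + \frac{h}{1391} = \frac{4551}{-3490} - \frac{2372}{1391} = 4551 \left(- \frac{1}{3490}\right) - \frac{2372}{1391} = - \frac{4551}{3490} - \frac{2372}{1391} = - \frac{14608721}{4854590}$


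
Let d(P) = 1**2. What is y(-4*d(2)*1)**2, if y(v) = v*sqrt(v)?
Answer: -64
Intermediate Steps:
d(P) = 1
y(v) = v**(3/2)
y(-4*d(2)*1)**2 = ((-4*1*1)**(3/2))**2 = ((-4*1)**(3/2))**2 = ((-4)**(3/2))**2 = (-8*I)**2 = -64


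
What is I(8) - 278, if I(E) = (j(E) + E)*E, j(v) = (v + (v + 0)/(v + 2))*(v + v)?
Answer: 4562/5 ≈ 912.40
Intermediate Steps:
j(v) = 2*v*(v + v/(2 + v)) (j(v) = (v + v/(2 + v))*(2*v) = 2*v*(v + v/(2 + v)))
I(E) = E*(E + 2*E**2*(3 + E)/(2 + E)) (I(E) = (2*E**2*(3 + E)/(2 + E) + E)*E = (E + 2*E**2*(3 + E)/(2 + E))*E = E*(E + 2*E**2*(3 + E)/(2 + E)))
I(8) - 278 = 8**2*(2 + 8 + 2*8*(3 + 8))/(2 + 8) - 278 = 64*(2 + 8 + 2*8*11)/10 - 278 = 64*(1/10)*(2 + 8 + 176) - 278 = 64*(1/10)*186 - 278 = 5952/5 - 278 = 4562/5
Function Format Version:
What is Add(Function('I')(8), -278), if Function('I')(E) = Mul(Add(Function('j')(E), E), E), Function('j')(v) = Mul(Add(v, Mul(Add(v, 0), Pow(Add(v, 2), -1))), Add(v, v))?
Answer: Rational(4562, 5) ≈ 912.40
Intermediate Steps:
Function('j')(v) = Mul(2, v, Add(v, Mul(v, Pow(Add(2, v), -1)))) (Function('j')(v) = Mul(Add(v, Mul(v, Pow(Add(2, v), -1))), Mul(2, v)) = Mul(2, v, Add(v, Mul(v, Pow(Add(2, v), -1)))))
Function('I')(E) = Mul(E, Add(E, Mul(2, Pow(E, 2), Pow(Add(2, E), -1), Add(3, E)))) (Function('I')(E) = Mul(Add(Mul(2, Pow(E, 2), Pow(Add(2, E), -1), Add(3, E)), E), E) = Mul(Add(E, Mul(2, Pow(E, 2), Pow(Add(2, E), -1), Add(3, E))), E) = Mul(E, Add(E, Mul(2, Pow(E, 2), Pow(Add(2, E), -1), Add(3, E)))))
Add(Function('I')(8), -278) = Add(Mul(Pow(8, 2), Pow(Add(2, 8), -1), Add(2, 8, Mul(2, 8, Add(3, 8)))), -278) = Add(Mul(64, Pow(10, -1), Add(2, 8, Mul(2, 8, 11))), -278) = Add(Mul(64, Rational(1, 10), Add(2, 8, 176)), -278) = Add(Mul(64, Rational(1, 10), 186), -278) = Add(Rational(5952, 5), -278) = Rational(4562, 5)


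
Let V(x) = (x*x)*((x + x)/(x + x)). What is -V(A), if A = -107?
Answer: -11449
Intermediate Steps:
V(x) = x² (V(x) = x²*((2*x)/((2*x))) = x²*((2*x)*(1/(2*x))) = x²*1 = x²)
-V(A) = -1*(-107)² = -1*11449 = -11449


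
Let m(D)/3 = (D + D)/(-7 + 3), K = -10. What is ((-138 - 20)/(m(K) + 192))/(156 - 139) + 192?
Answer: 675490/3519 ≈ 191.96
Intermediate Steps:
m(D) = -3*D/2 (m(D) = 3*((D + D)/(-7 + 3)) = 3*((2*D)/(-4)) = 3*((2*D)*(-1/4)) = 3*(-D/2) = -3*D/2)
((-138 - 20)/(m(K) + 192))/(156 - 139) + 192 = ((-138 - 20)/(-3/2*(-10) + 192))/(156 - 139) + 192 = (-158/(15 + 192))/17 + 192 = (-158/207)/17 + 192 = (-158*1/207)/17 + 192 = (1/17)*(-158/207) + 192 = -158/3519 + 192 = 675490/3519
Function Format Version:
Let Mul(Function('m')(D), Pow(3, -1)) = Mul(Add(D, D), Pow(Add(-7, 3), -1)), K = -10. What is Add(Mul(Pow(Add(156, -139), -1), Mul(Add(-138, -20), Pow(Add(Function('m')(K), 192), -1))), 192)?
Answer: Rational(675490, 3519) ≈ 191.96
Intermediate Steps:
Function('m')(D) = Mul(Rational(-3, 2), D) (Function('m')(D) = Mul(3, Mul(Add(D, D), Pow(Add(-7, 3), -1))) = Mul(3, Mul(Mul(2, D), Pow(-4, -1))) = Mul(3, Mul(Mul(2, D), Rational(-1, 4))) = Mul(3, Mul(Rational(-1, 2), D)) = Mul(Rational(-3, 2), D))
Add(Mul(Pow(Add(156, -139), -1), Mul(Add(-138, -20), Pow(Add(Function('m')(K), 192), -1))), 192) = Add(Mul(Pow(Add(156, -139), -1), Mul(Add(-138, -20), Pow(Add(Mul(Rational(-3, 2), -10), 192), -1))), 192) = Add(Mul(Pow(17, -1), Mul(-158, Pow(Add(15, 192), -1))), 192) = Add(Mul(Rational(1, 17), Mul(-158, Pow(207, -1))), 192) = Add(Mul(Rational(1, 17), Mul(-158, Rational(1, 207))), 192) = Add(Mul(Rational(1, 17), Rational(-158, 207)), 192) = Add(Rational(-158, 3519), 192) = Rational(675490, 3519)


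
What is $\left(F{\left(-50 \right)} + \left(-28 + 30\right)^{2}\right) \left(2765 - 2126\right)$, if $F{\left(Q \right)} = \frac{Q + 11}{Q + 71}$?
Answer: $\frac{9585}{7} \approx 1369.3$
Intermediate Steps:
$F{\left(Q \right)} = \frac{11 + Q}{71 + Q}$
$\left(F{\left(-50 \right)} + \left(-28 + 30\right)^{2}\right) \left(2765 - 2126\right) = \left(\frac{11 - 50}{71 - 50} + \left(-28 + 30\right)^{2}\right) \left(2765 - 2126\right) = \left(\frac{1}{21} \left(-39\right) + 2^{2}\right) 639 = \left(\frac{1}{21} \left(-39\right) + 4\right) 639 = \left(- \frac{13}{7} + 4\right) 639 = \frac{15}{7} \cdot 639 = \frac{9585}{7}$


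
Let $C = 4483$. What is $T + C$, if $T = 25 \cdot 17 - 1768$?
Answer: $3140$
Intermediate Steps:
$T = -1343$ ($T = 425 - 1768 = -1343$)
$T + C = -1343 + 4483 = 3140$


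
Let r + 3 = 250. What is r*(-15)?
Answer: -3705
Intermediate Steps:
r = 247 (r = -3 + 250 = 247)
r*(-15) = 247*(-15) = -3705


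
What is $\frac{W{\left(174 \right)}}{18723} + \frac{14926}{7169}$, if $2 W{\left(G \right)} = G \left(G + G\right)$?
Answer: $\frac{165502714}{44741729} \approx 3.6991$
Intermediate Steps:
$W{\left(G \right)} = G^{2}$ ($W{\left(G \right)} = \frac{G \left(G + G\right)}{2} = \frac{G 2 G}{2} = \frac{2 G^{2}}{2} = G^{2}$)
$\frac{W{\left(174 \right)}}{18723} + \frac{14926}{7169} = \frac{174^{2}}{18723} + \frac{14926}{7169} = 30276 \cdot \frac{1}{18723} + 14926 \cdot \frac{1}{7169} = \frac{10092}{6241} + \frac{14926}{7169} = \frac{165502714}{44741729}$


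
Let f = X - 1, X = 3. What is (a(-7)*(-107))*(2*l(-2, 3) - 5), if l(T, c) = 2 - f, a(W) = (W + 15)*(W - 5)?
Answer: -51360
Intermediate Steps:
f = 2 (f = 3 - 1 = 2)
a(W) = (-5 + W)*(15 + W) (a(W) = (15 + W)*(-5 + W) = (-5 + W)*(15 + W))
l(T, c) = 0 (l(T, c) = 2 - 1*2 = 2 - 2 = 0)
(a(-7)*(-107))*(2*l(-2, 3) - 5) = ((-75 + (-7)² + 10*(-7))*(-107))*(2*0 - 5) = ((-75 + 49 - 70)*(-107))*(0 - 5) = -96*(-107)*(-5) = 10272*(-5) = -51360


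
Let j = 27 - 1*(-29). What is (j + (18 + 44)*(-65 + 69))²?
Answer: 92416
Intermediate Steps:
j = 56 (j = 27 + 29 = 56)
(j + (18 + 44)*(-65 + 69))² = (56 + (18 + 44)*(-65 + 69))² = (56 + 62*4)² = (56 + 248)² = 304² = 92416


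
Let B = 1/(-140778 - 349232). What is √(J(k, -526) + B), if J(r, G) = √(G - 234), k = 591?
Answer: √(-490010 + 480219600200*I*√190)/490010 ≈ 3.7127 + 3.7127*I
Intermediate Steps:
B = -1/490010 (B = 1/(-490010) = -1/490010 ≈ -2.0408e-6)
J(r, G) = √(-234 + G)
√(J(k, -526) + B) = √(√(-234 - 526) - 1/490010) = √(√(-760) - 1/490010) = √(2*I*√190 - 1/490010) = √(-1/490010 + 2*I*√190)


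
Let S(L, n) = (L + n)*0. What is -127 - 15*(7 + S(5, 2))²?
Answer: -862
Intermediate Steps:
S(L, n) = 0
-127 - 15*(7 + S(5, 2))² = -127 - 15*(7 + 0)² = -127 - 15*7² = -127 - 15*49 = -127 - 735 = -862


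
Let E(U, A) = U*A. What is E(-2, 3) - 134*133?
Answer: -17828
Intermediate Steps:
E(U, A) = A*U
E(-2, 3) - 134*133 = 3*(-2) - 134*133 = -6 - 17822 = -17828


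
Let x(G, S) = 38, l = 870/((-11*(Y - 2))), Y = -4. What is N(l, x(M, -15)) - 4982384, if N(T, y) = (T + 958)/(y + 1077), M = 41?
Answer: -61108929077/12265 ≈ -4.9824e+6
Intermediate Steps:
l = 145/11 (l = 870/((-11*(-4 - 2))) = 870/((-11*(-6))) = 870/66 = 870*(1/66) = 145/11 ≈ 13.182)
N(T, y) = (958 + T)/(1077 + y)
N(l, x(M, -15)) - 4982384 = (958 + 145/11)/(1077 + 38) - 4982384 = (10683/11)/1115 - 4982384 = (1/1115)*(10683/11) - 4982384 = 10683/12265 - 4982384 = -61108929077/12265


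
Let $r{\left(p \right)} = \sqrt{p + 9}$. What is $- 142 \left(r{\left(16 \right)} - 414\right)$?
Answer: $58078$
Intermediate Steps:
$r{\left(p \right)} = \sqrt{9 + p}$
$- 142 \left(r{\left(16 \right)} - 414\right) = - 142 \left(\sqrt{9 + 16} - 414\right) = - 142 \left(\sqrt{25} - 414\right) = - 142 \left(5 - 414\right) = \left(-142\right) \left(-409\right) = 58078$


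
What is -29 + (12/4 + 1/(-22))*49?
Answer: 2547/22 ≈ 115.77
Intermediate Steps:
-29 + (12/4 + 1/(-22))*49 = -29 + (12*(¼) + 1*(-1/22))*49 = -29 + (3 - 1/22)*49 = -29 + (65/22)*49 = -29 + 3185/22 = 2547/22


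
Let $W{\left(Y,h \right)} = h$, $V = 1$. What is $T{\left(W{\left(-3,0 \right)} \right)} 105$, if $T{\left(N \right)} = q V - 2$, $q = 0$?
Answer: $-210$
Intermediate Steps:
$T{\left(N \right)} = -2$ ($T{\left(N \right)} = 0 \cdot 1 - 2 = 0 - 2 = -2$)
$T{\left(W{\left(-3,0 \right)} \right)} 105 = \left(-2\right) 105 = -210$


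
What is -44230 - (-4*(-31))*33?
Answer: -48322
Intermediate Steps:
-44230 - (-4*(-31))*33 = -44230 - 124*33 = -44230 - 1*4092 = -44230 - 4092 = -48322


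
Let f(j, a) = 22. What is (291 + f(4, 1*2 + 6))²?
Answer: 97969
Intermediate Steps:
(291 + f(4, 1*2 + 6))² = (291 + 22)² = 313² = 97969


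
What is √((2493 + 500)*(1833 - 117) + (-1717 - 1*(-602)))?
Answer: √5134873 ≈ 2266.0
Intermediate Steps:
√((2493 + 500)*(1833 - 117) + (-1717 - 1*(-602))) = √(2993*1716 + (-1717 + 602)) = √(5135988 - 1115) = √5134873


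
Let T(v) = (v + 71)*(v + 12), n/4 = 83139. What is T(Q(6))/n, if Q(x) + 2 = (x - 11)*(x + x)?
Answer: -75/55426 ≈ -0.0013532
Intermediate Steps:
Q(x) = -2 + 2*x*(-11 + x) (Q(x) = -2 + (x - 11)*(x + x) = -2 + (-11 + x)*(2*x) = -2 + 2*x*(-11 + x))
n = 332556 (n = 4*83139 = 332556)
T(v) = (12 + v)*(71 + v) (T(v) = (71 + v)*(12 + v) = (12 + v)*(71 + v))
T(Q(6))/n = (852 + (-2 - 22*6 + 2*6²)² + 83*(-2 - 22*6 + 2*6²))/332556 = (852 + (-2 - 132 + 2*36)² + 83*(-2 - 132 + 2*36))*(1/332556) = (852 + (-2 - 132 + 72)² + 83*(-2 - 132 + 72))*(1/332556) = (852 + (-62)² + 83*(-62))*(1/332556) = (852 + 3844 - 5146)*(1/332556) = -450*1/332556 = -75/55426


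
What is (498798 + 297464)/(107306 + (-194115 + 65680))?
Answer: -796262/21129 ≈ -37.686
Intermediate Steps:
(498798 + 297464)/(107306 + (-194115 + 65680)) = 796262/(107306 - 128435) = 796262/(-21129) = 796262*(-1/21129) = -796262/21129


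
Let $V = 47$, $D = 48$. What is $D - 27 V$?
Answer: $-1221$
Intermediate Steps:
$D - 27 V = 48 - 1269 = -1221$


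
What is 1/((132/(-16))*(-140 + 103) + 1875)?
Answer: 4/8721 ≈ 0.00045866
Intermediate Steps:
1/((132/(-16))*(-140 + 103) + 1875) = 1/((132*(-1/16))*(-37) + 1875) = 1/(-33/4*(-37) + 1875) = 1/(1221/4 + 1875) = 1/(8721/4) = 4/8721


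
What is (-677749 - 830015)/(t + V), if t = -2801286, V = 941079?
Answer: 502588/620069 ≈ 0.81054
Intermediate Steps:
(-677749 - 830015)/(t + V) = (-677749 - 830015)/(-2801286 + 941079) = -1507764/(-1860207) = -1507764*(-1/1860207) = 502588/620069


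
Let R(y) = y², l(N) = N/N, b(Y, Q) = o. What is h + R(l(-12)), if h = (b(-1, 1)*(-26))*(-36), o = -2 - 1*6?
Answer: -7487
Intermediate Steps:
o = -8 (o = -2 - 6 = -8)
b(Y, Q) = -8
l(N) = 1
h = -7488 (h = -8*(-26)*(-36) = 208*(-36) = -7488)
h + R(l(-12)) = -7488 + 1² = -7488 + 1 = -7487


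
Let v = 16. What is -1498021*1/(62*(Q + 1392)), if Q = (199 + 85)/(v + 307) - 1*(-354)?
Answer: -69122969/4997572 ≈ -13.831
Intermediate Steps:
Q = 114626/323 (Q = (199 + 85)/(16 + 307) - 1*(-354) = 284/323 + 354 = 114626/323 ≈ 354.88)
-1498021*1/(62*(Q + 1392)) = -1498021*1/(62*(114626/323 + 1392)) = -1498021/(62*(564242/323)) = -1498021/34983004/323 = -1498021*323/34983004 = -69122969/4997572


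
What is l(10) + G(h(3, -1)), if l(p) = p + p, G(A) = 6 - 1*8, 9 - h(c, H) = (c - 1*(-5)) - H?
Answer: 18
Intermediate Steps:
h(c, H) = 4 + H - c (h(c, H) = 9 - ((c - 1*(-5)) - H) = 9 - ((c + 5) - H) = 9 - ((5 + c) - H) = 9 - (5 + c - H) = 9 + (-5 + H - c) = 4 + H - c)
G(A) = -2 (G(A) = 6 - 8 = -2)
l(p) = 2*p
l(10) + G(h(3, -1)) = 2*10 - 2 = 20 - 2 = 18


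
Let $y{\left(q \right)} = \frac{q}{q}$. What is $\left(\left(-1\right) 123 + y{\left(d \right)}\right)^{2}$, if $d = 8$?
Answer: $14884$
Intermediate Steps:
$y{\left(q \right)} = 1$
$\left(\left(-1\right) 123 + y{\left(d \right)}\right)^{2} = \left(\left(-1\right) 123 + 1\right)^{2} = \left(-123 + 1\right)^{2} = \left(-122\right)^{2} = 14884$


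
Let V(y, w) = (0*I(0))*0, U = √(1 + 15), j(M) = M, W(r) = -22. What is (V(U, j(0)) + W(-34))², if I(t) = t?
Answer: 484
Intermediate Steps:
U = 4 (U = √16 = 4)
V(y, w) = 0 (V(y, w) = (0*0)*0 = 0*0 = 0)
(V(U, j(0)) + W(-34))² = (0 - 22)² = (-22)² = 484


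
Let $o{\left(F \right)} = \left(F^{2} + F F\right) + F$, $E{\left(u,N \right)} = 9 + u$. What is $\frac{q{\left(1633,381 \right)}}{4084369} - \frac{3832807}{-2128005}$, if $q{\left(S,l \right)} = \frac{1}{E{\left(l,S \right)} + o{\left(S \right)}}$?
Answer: $\frac{2531016918914243636}{1405240769632795965} \approx 1.8011$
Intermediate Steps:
$o{\left(F \right)} = F + 2 F^{2}$ ($o{\left(F \right)} = \left(F^{2} + F^{2}\right) + F = 2 F^{2} + F = F + 2 F^{2}$)
$q{\left(S,l \right)} = \frac{1}{9 + l + S \left(1 + 2 S\right)}$ ($q{\left(S,l \right)} = \frac{1}{\left(9 + l\right) + S \left(1 + 2 S\right)} = \frac{1}{9 + l + S \left(1 + 2 S\right)}$)
$\frac{q{\left(1633,381 \right)}}{4084369} - \frac{3832807}{-2128005} = \frac{1}{\left(9 + 381 + 1633 \left(1 + 2 \cdot 1633\right)\right) 4084369} - \frac{3832807}{-2128005} = \frac{1}{9 + 381 + 1633 \left(1 + 3266\right)} \frac{1}{4084369} - - \frac{348437}{193455} = \frac{1}{9 + 381 + 1633 \cdot 3267} \cdot \frac{1}{4084369} + \frac{348437}{193455} = \frac{1}{9 + 381 + 5335011} \cdot \frac{1}{4084369} + \frac{348437}{193455} = \frac{1}{5335401} \cdot \frac{1}{4084369} + \frac{348437}{193455} = \frac{1}{21791746446969} + \frac{348437}{193455} = \frac{2531016918914243636}{1405240769632795965}$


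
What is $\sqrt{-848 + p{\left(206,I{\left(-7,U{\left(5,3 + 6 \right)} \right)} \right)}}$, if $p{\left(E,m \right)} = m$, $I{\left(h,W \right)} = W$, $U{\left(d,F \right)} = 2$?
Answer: $3 i \sqrt{94} \approx 29.086 i$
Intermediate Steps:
$\sqrt{-848 + p{\left(206,I{\left(-7,U{\left(5,3 + 6 \right)} \right)} \right)}} = \sqrt{-848 + 2} = \sqrt{-846} = 3 i \sqrt{94}$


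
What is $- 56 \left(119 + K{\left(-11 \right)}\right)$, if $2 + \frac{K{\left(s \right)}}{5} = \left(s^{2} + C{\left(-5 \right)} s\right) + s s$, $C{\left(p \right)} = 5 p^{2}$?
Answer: $311136$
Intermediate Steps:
$K{\left(s \right)} = -10 + 10 s^{2} + 625 s$ ($K{\left(s \right)} = -10 + 5 \left(\left(s^{2} + 5 \left(-5\right)^{2} s\right) + s s\right) = -10 + 5 \left(\left(s^{2} + 5 \cdot 25 s\right) + s^{2}\right) = -10 + 5 \left(\left(s^{2} + 125 s\right) + s^{2}\right) = -10 + 5 \left(2 s^{2} + 125 s\right) = -10 + \left(10 s^{2} + 625 s\right) = -10 + 10 s^{2} + 625 s$)
$- 56 \left(119 + K{\left(-11 \right)}\right) = - 56 \left(119 + \left(-10 + 10 \left(-11\right)^{2} + 625 \left(-11\right)\right)\right) = - 56 \left(119 - 5675\right) = \left(-56\right) \left(-5556\right) = 311136$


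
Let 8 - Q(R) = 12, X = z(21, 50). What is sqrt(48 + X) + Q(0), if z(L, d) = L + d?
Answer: -4 + sqrt(119) ≈ 6.9087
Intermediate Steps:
X = 71 (X = 21 + 50 = 71)
Q(R) = -4 (Q(R) = 8 - 1*12 = 8 - 12 = -4)
sqrt(48 + X) + Q(0) = sqrt(48 + 71) - 4 = sqrt(119) - 4 = -4 + sqrt(119)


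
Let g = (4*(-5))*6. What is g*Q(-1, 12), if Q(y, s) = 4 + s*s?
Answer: -17760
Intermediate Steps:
Q(y, s) = 4 + s**2
g = -120 (g = -20*6 = -120)
g*Q(-1, 12) = -120*(4 + 12**2) = -120*(4 + 144) = -120*148 = -17760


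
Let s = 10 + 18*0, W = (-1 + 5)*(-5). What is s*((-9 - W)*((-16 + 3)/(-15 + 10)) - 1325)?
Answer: -12964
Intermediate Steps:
W = -20 (W = 4*(-5) = -20)
s = 10 (s = 10 + 0 = 10)
s*((-9 - W)*((-16 + 3)/(-15 + 10)) - 1325) = 10*((-9 - 1*(-20))*((-16 + 3)/(-15 + 10)) - 1325) = 10*((-9 + 20)*(-13/(-5)) - 1325) = 10*(11*(-13*(-⅕)) - 1325) = 10*(11*(13/5) - 1325) = 10*(143/5 - 1325) = 10*(-6482/5) = -12964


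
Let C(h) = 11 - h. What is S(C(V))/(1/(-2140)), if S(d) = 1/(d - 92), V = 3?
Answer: 535/21 ≈ 25.476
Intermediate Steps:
S(d) = 1/(-92 + d)
S(C(V))/(1/(-2140)) = 1/((-92 + (11 - 1*3))*(1/(-2140))) = 1/((-92 + (11 - 3))*(-1/2140)) = -2140/(-92 + 8) = -2140/(-84) = -1/84*(-2140) = 535/21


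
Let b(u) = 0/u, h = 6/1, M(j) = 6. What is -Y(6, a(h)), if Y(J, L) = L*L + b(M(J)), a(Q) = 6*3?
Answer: -324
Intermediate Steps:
h = 6 (h = 6*1 = 6)
b(u) = 0
a(Q) = 18
Y(J, L) = L**2 (Y(J, L) = L*L + 0 = L**2 + 0 = L**2)
-Y(6, a(h)) = -1*18**2 = -1*324 = -324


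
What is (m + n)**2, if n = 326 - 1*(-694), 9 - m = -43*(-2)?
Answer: 889249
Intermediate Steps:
m = -77 (m = 9 - (-43)*(-2) = 9 - 1*86 = 9 - 86 = -77)
n = 1020 (n = 326 + 694 = 1020)
(m + n)**2 = (-77 + 1020)**2 = 943**2 = 889249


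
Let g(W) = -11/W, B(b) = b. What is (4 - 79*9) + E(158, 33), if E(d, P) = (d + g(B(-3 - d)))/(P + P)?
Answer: -2495711/3542 ≈ -704.61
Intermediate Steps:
E(d, P) = (d - 11/(-3 - d))/(2*P) (E(d, P) = (d - 11/(-3 - d))/(P + P) = (d - 11/(-3 - d))/((2*P)) = (d - 11/(-3 - d))*(1/(2*P)) = (d - 11/(-3 - d))/(2*P))
(4 - 79*9) + E(158, 33) = (4 - 79*9) + (1/2)*(11 + 158*(3 + 158))/(33*(3 + 158)) = (4 - 711) + (1/2)*(1/33)*(11 + 158*161)/161 = -707 + (1/2)*(1/33)*(1/161)*(11 + 25438) = -707 + (1/2)*(1/33)*(1/161)*25449 = -707 + 8483/3542 = -2495711/3542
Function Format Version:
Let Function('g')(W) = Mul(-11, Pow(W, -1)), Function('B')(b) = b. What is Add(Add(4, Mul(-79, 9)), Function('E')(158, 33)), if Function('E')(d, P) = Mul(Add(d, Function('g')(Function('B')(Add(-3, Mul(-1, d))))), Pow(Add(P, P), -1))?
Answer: Rational(-2495711, 3542) ≈ -704.61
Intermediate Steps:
Function('E')(d, P) = Mul(Rational(1, 2), Pow(P, -1), Add(d, Mul(-11, Pow(Add(-3, Mul(-1, d)), -1)))) (Function('E')(d, P) = Mul(Add(d, Mul(-11, Pow(Add(-3, Mul(-1, d)), -1))), Pow(Add(P, P), -1)) = Mul(Add(d, Mul(-11, Pow(Add(-3, Mul(-1, d)), -1))), Pow(Mul(2, P), -1)) = Mul(Add(d, Mul(-11, Pow(Add(-3, Mul(-1, d)), -1))), Mul(Rational(1, 2), Pow(P, -1))) = Mul(Rational(1, 2), Pow(P, -1), Add(d, Mul(-11, Pow(Add(-3, Mul(-1, d)), -1)))))
Add(Add(4, Mul(-79, 9)), Function('E')(158, 33)) = Add(Add(4, Mul(-79, 9)), Mul(Rational(1, 2), Pow(33, -1), Pow(Add(3, 158), -1), Add(11, Mul(158, Add(3, 158))))) = Add(Add(4, -711), Mul(Rational(1, 2), Rational(1, 33), Pow(161, -1), Add(11, Mul(158, 161)))) = Add(-707, Mul(Rational(1, 2), Rational(1, 33), Rational(1, 161), Add(11, 25438))) = Add(-707, Mul(Rational(1, 2), Rational(1, 33), Rational(1, 161), 25449)) = Add(-707, Rational(8483, 3542)) = Rational(-2495711, 3542)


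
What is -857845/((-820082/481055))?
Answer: 412670626475/820082 ≈ 5.0321e+5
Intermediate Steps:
-857845/((-820082/481055)) = -857845/((-820082*1/481055)) = -857845/(-820082/481055) = -857845*(-481055/820082) = 412670626475/820082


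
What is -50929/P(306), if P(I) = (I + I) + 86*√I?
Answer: 50929/3086 - 2189947*√34/314772 ≈ -24.064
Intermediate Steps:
P(I) = 2*I + 86*√I
-50929/P(306) = -50929/(2*306 + 86*√306) = -50929/(612 + 86*(3*√34)) = -50929/(612 + 258*√34)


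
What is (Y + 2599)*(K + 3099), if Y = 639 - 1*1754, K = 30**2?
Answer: 5934516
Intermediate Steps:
K = 900
Y = -1115 (Y = 639 - 1754 = -1115)
(Y + 2599)*(K + 3099) = (-1115 + 2599)*(900 + 3099) = 1484*3999 = 5934516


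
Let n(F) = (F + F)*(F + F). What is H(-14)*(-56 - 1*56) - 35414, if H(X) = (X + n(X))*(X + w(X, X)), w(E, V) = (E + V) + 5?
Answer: 3155466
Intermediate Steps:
w(E, V) = 5 + E + V
n(F) = 4*F**2 (n(F) = (2*F)*(2*F) = 4*F**2)
H(X) = (5 + 3*X)*(X + 4*X**2) (H(X) = (X + 4*X**2)*(X + (5 + X + X)) = (X + 4*X**2)*(X + (5 + 2*X)) = (X + 4*X**2)*(5 + 3*X) = (5 + 3*X)*(X + 4*X**2))
H(-14)*(-56 - 1*56) - 35414 = (-14*(5 + 12*(-14)**2 + 23*(-14)))*(-56 - 1*56) - 35414 = (-14*(5 + 12*196 - 322))*(-56 - 56) - 35414 = -14*(5 + 2352 - 322)*(-112) - 35414 = -14*2035*(-112) - 35414 = -28490*(-112) - 35414 = 3190880 - 35414 = 3155466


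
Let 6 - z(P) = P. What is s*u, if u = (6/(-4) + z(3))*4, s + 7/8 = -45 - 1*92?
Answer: -3309/4 ≈ -827.25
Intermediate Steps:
z(P) = 6 - P
s = -1103/8 (s = -7/8 + (-45 - 1*92) = -7/8 + (-45 - 92) = -7/8 - 137 = -1103/8 ≈ -137.88)
u = 6 (u = (6/(-4) + (6 - 1*3))*4 = (6*(-1/4) + (6 - 3))*4 = (-3/2 + 3)*4 = (3/2)*4 = 6)
s*u = -1103/8*6 = -3309/4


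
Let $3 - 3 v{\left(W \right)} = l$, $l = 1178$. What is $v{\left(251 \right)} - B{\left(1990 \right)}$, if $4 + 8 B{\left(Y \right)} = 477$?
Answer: $- \frac{10819}{24} \approx -450.79$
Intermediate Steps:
$B{\left(Y \right)} = \frac{473}{8}$ ($B{\left(Y \right)} = - \frac{1}{2} + \frac{1}{8} \cdot 477 = - \frac{1}{2} + \frac{477}{8} = \frac{473}{8}$)
$v{\left(W \right)} = - \frac{1175}{3}$ ($v{\left(W \right)} = 1 - \frac{1178}{3} = - \frac{1175}{3}$)
$v{\left(251 \right)} - B{\left(1990 \right)} = - \frac{1175}{3} - \frac{473}{8} = - \frac{10819}{24}$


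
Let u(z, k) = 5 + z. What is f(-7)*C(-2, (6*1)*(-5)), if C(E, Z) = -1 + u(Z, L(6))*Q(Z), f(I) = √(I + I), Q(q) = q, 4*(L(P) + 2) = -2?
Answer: 749*I*√14 ≈ 2802.5*I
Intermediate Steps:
L(P) = -5/2 (L(P) = -2 + (¼)*(-2) = -2 - ½ = -5/2)
f(I) = √2*√I (f(I) = √(2*I) = √2*√I)
C(E, Z) = -1 + Z*(5 + Z) (C(E, Z) = -1 + (5 + Z)*Z = -1 + Z*(5 + Z))
f(-7)*C(-2, (6*1)*(-5)) = (√2*√(-7))*(-1 + ((6*1)*(-5))*(5 + (6*1)*(-5))) = (√2*(I*√7))*(-1 + (6*(-5))*(5 + 6*(-5))) = (I*√14)*(-1 - 30*(5 - 30)) = (I*√14)*(-1 - 30*(-25)) = (I*√14)*(-1 + 750) = (I*√14)*749 = 749*I*√14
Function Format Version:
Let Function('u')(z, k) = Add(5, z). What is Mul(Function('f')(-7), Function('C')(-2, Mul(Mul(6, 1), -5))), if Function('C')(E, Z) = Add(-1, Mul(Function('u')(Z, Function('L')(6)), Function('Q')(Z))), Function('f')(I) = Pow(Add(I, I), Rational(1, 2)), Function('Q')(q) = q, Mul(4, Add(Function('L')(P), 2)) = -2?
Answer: Mul(749, I, Pow(14, Rational(1, 2))) ≈ Mul(2802.5, I)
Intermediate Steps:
Function('L')(P) = Rational(-5, 2) (Function('L')(P) = Add(-2, Mul(Rational(1, 4), -2)) = Add(-2, Rational(-1, 2)) = Rational(-5, 2))
Function('f')(I) = Mul(Pow(2, Rational(1, 2)), Pow(I, Rational(1, 2))) (Function('f')(I) = Pow(Mul(2, I), Rational(1, 2)) = Mul(Pow(2, Rational(1, 2)), Pow(I, Rational(1, 2))))
Function('C')(E, Z) = Add(-1, Mul(Z, Add(5, Z))) (Function('C')(E, Z) = Add(-1, Mul(Add(5, Z), Z)) = Add(-1, Mul(Z, Add(5, Z))))
Mul(Function('f')(-7), Function('C')(-2, Mul(Mul(6, 1), -5))) = Mul(Mul(Pow(2, Rational(1, 2)), Pow(-7, Rational(1, 2))), Add(-1, Mul(Mul(Mul(6, 1), -5), Add(5, Mul(Mul(6, 1), -5))))) = Mul(Mul(Pow(2, Rational(1, 2)), Mul(I, Pow(7, Rational(1, 2)))), Add(-1, Mul(Mul(6, -5), Add(5, Mul(6, -5))))) = Mul(Mul(I, Pow(14, Rational(1, 2))), Add(-1, Mul(-30, Add(5, -30)))) = Mul(Mul(I, Pow(14, Rational(1, 2))), Add(-1, Mul(-30, -25))) = Mul(Mul(I, Pow(14, Rational(1, 2))), Add(-1, 750)) = Mul(Mul(I, Pow(14, Rational(1, 2))), 749) = Mul(749, I, Pow(14, Rational(1, 2)))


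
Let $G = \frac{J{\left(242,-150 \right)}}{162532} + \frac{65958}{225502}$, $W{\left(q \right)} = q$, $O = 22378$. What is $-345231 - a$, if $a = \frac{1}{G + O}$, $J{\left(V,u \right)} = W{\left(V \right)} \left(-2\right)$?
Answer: $- \frac{35394514944261153293}{102524150321610} \approx -3.4523 \cdot 10^{5}$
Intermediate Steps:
$J{\left(V,u \right)} = - 2 V$ ($J{\left(V,u \right)} = V \left(-2\right) = - 2 V$)
$G = \frac{1326392836}{4581411383}$ ($G = \frac{\left(-2\right) 242}{162532} + \frac{65958}{225502} = \left(-484\right) \frac{1}{162532} + 65958 \cdot \frac{1}{225502} = - \frac{121}{40633} + \frac{32979}{112751} = \frac{1326392836}{4581411383} \approx 0.28952$)
$a = \frac{4581411383}{102524150321610}$ ($a = \frac{1}{\frac{1326392836}{4581411383} + 22378} = \frac{1}{\frac{102524150321610}{4581411383}} = \frac{4581411383}{102524150321610} \approx 4.4686 \cdot 10^{-5}$)
$-345231 - a = -345231 - \frac{4581411383}{102524150321610} = - \frac{35394514944261153293}{102524150321610}$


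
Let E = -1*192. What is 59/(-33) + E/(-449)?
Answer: -20155/14817 ≈ -1.3603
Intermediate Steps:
E = -192
59/(-33) + E/(-449) = 59/(-33) - 192/(-449) = 59*(-1/33) - 192*(-1/449) = -59/33 + 192/449 = -20155/14817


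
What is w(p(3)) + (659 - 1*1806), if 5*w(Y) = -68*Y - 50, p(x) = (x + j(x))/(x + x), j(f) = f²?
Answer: -5921/5 ≈ -1184.2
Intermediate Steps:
p(x) = (x + x²)/(2*x) (p(x) = (x + x²)/(x + x) = (x + x²)/((2*x)) = (x + x²)*(1/(2*x)) = (x + x²)/(2*x))
w(Y) = -10 - 68*Y/5 (w(Y) = (-68*Y - 50)/5 = (-50 - 68*Y)/5 = -10 - 68*Y/5)
w(p(3)) + (659 - 1*1806) = (-10 - 68*(½ + (½)*3)/5) + (659 - 1*1806) = (-10 - 68*(½ + 3/2)/5) + (659 - 1806) = (-10 - 68/5*2) - 1147 = (-10 - 136/5) - 1147 = -186/5 - 1147 = -5921/5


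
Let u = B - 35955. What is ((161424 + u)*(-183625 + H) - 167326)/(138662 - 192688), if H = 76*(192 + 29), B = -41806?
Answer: 1993940279/7718 ≈ 2.5835e+5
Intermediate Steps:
H = 16796 (H = 76*221 = 16796)
u = -77761 (u = -41806 - 35955 = -77761)
((161424 + u)*(-183625 + H) - 167326)/(138662 - 192688) = ((161424 - 77761)*(-183625 + 16796) - 167326)/(138662 - 192688) = (83663*(-166829) - 167326)/(-54026) = (-13957414627 - 167326)*(-1/54026) = -13957581953*(-1/54026) = 1993940279/7718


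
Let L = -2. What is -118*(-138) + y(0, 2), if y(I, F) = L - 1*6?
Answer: 16276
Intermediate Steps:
y(I, F) = -8 (y(I, F) = -2 - 1*6 = -2 - 6 = -8)
-118*(-138) + y(0, 2) = -118*(-138) - 8 = 16284 - 8 = 16276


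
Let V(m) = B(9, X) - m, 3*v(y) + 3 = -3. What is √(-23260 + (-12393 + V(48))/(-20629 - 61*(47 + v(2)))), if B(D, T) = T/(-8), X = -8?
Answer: 170*I*√109927922/11687 ≈ 152.51*I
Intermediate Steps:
v(y) = -2 (v(y) = -1 + (⅓)*(-3) = -1 - 1 = -2)
B(D, T) = -T/8 (B(D, T) = T*(-⅛) = -T/8)
V(m) = 1 - m (V(m) = -⅛*(-8) - m = 1 - m)
√(-23260 + (-12393 + V(48))/(-20629 - 61*(47 + v(2)))) = √(-23260 + (-12393 + (1 - 1*48))/(-20629 - 61*(47 - 2))) = √(-23260 + (-12393 + (1 - 48))/(-20629 - 61*45)) = √(-23260 + (-12393 - 47)/(-20629 - 2745)) = √(-23260 - 12440/(-23374)) = √(-23260 - 12440*(-1/23374)) = √(-23260 + 6220/11687) = √(-271833400/11687) = 170*I*√109927922/11687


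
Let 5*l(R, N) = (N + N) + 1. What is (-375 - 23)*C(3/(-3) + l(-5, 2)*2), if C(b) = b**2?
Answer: -398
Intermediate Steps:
l(R, N) = 1/5 + 2*N/5 (l(R, N) = ((N + N) + 1)/5 = (2*N + 1)/5 = (1 + 2*N)/5 = 1/5 + 2*N/5)
(-375 - 23)*C(3/(-3) + l(-5, 2)*2) = (-375 - 23)*(3/(-3) + (1/5 + (2/5)*2)*2)**2 = -398*(3*(-1/3) + (1/5 + 4/5)*2)**2 = -398*(-1 + 1*2)**2 = -398*(-1 + 2)**2 = -398*1**2 = -398*1 = -398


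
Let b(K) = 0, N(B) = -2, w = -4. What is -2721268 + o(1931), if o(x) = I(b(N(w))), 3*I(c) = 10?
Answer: -8163794/3 ≈ -2.7213e+6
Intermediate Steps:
I(c) = 10/3 (I(c) = (1/3)*10 = 10/3)
o(x) = 10/3
-2721268 + o(1931) = -2721268 + 10/3 = -8163794/3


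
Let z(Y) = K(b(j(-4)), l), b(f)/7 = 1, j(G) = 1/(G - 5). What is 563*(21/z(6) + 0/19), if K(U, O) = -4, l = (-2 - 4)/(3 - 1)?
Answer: -11823/4 ≈ -2955.8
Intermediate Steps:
l = -3 (l = -6/2 = -6*1/2 = -3)
j(G) = 1/(-5 + G)
b(f) = 7 (b(f) = 7*1 = 7)
z(Y) = -4
563*(21/z(6) + 0/19) = 563*(21/(-4) + 0/19) = 563*(21*(-1/4) + 0*(1/19)) = 563*(-21/4 + 0) = 563*(-21/4) = -11823/4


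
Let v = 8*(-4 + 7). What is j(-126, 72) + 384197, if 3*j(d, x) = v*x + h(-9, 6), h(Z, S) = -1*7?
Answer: 1154312/3 ≈ 3.8477e+5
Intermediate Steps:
v = 24 (v = 8*3 = 24)
h(Z, S) = -7
j(d, x) = -7/3 + 8*x (j(d, x) = (24*x - 7)/3 = (-7 + 24*x)/3 = -7/3 + 8*x)
j(-126, 72) + 384197 = (-7/3 + 8*72) + 384197 = (-7/3 + 576) + 384197 = 1721/3 + 384197 = 1154312/3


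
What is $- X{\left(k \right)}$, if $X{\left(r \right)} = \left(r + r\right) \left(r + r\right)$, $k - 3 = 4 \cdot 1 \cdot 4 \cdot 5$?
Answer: $-27556$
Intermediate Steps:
$k = 83$ ($k = 3 + 4 \cdot 1 \cdot 4 \cdot 5 = 3 + 4 \cdot 4 \cdot 5 = 3 + 16 \cdot 5 = 3 + 80 = 83$)
$X{\left(r \right)} = 4 r^{2}$ ($X{\left(r \right)} = 2 r 2 r = 4 r^{2}$)
$- X{\left(k \right)} = - 4 \cdot 83^{2} = - 4 \cdot 6889 = \left(-1\right) 27556 = -27556$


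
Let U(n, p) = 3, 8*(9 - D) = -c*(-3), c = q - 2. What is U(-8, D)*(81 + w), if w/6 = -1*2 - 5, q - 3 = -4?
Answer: 117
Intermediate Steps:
q = -1 (q = 3 - 4 = -1)
c = -3 (c = -1 - 2 = -3)
w = -42 (w = 6*(-1*2 - 5) = 6*(-2 - 5) = 6*(-7) = -42)
D = 81/8 (D = 9 - (-1*(-3))*(-3)/8 = 9 - 3*(-3)/8 = 9 - ⅛*(-9) = 9 + 9/8 = 81/8 ≈ 10.125)
U(-8, D)*(81 + w) = 3*(81 - 42) = 3*39 = 117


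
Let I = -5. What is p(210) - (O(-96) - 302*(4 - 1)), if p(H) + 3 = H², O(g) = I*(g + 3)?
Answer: 44538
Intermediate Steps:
O(g) = -15 - 5*g (O(g) = -5*(g + 3) = -5*(3 + g) = -15 - 5*g)
p(H) = -3 + H²
p(210) - (O(-96) - 302*(4 - 1)) = (-3 + 210²) - ((-15 - 5*(-96)) - 302*(4 - 1)) = (-3 + 44100) - ((-15 + 480) - 302*3) = 44097 - (465 - 906) = 44097 - 1*(-441) = 44097 + 441 = 44538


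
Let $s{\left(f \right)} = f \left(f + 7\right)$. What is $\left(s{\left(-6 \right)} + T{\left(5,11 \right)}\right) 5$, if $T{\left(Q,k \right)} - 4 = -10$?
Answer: $-60$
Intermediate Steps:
$s{\left(f \right)} = f \left(7 + f\right)$
$T{\left(Q,k \right)} = -6$ ($T{\left(Q,k \right)} = 4 - 10 = -6$)
$\left(s{\left(-6 \right)} + T{\left(5,11 \right)}\right) 5 = \left(- 6 \left(7 - 6\right) - 6\right) 5 = \left(\left(-6\right) 1 - 6\right) 5 = \left(-6 - 6\right) 5 = \left(-12\right) 5 = -60$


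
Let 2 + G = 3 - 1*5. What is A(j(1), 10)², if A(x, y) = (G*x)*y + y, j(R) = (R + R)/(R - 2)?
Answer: 8100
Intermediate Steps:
j(R) = 2*R/(-2 + R) (j(R) = (2*R)/(-2 + R) = 2*R/(-2 + R))
G = -4 (G = -2 + (3 - 1*5) = -2 + (3 - 5) = -2 - 2 = -4)
A(x, y) = y - 4*x*y (A(x, y) = (-4*x)*y + y = -4*x*y + y = y - 4*x*y)
A(j(1), 10)² = (10*(1 - 8/(-2 + 1)))² = (10*(1 - 8/(-1)))² = (10*(1 - 8*(-1)))² = (10*(1 - 4*(-2)))² = (10*(1 + 8))² = (10*9)² = 90² = 8100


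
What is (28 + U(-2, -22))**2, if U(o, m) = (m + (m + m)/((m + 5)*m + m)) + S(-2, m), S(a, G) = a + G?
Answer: 21025/64 ≈ 328.52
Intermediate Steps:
S(a, G) = G + a
U(o, m) = -2 + 2*m + 2*m/(m + m*(5 + m)) (U(o, m) = (m + (m + m)/((m + 5)*m + m)) + (m - 2) = (m + (2*m)/((5 + m)*m + m)) + (-2 + m) = (m + (2*m)/(m*(5 + m) + m)) + (-2 + m) = (m + (2*m)/(m + m*(5 + m))) + (-2 + m) = (m + 2*m/(m + m*(5 + m))) + (-2 + m) = -2 + 2*m + 2*m/(m + m*(5 + m)))
(28 + U(-2, -22))**2 = (28 + 2*(-5 + (-22)**2 + 5*(-22))/(6 - 22))**2 = (28 + 2*(-5 + 484 - 110)/(-16))**2 = (28 + 2*(-1/16)*369)**2 = (28 - 369/8)**2 = (-145/8)**2 = 21025/64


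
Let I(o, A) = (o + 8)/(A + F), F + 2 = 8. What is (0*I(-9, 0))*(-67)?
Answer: 0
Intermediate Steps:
F = 6 (F = -2 + 8 = 6)
I(o, A) = (8 + o)/(6 + A) (I(o, A) = (o + 8)/(A + 6) = (8 + o)/(6 + A))
(0*I(-9, 0))*(-67) = (0*((8 - 9)/(6 + 0)))*(-67) = (0*(-1/6))*(-67) = (0*((⅙)*(-1)))*(-67) = (0*(-⅙))*(-67) = 0*(-67) = 0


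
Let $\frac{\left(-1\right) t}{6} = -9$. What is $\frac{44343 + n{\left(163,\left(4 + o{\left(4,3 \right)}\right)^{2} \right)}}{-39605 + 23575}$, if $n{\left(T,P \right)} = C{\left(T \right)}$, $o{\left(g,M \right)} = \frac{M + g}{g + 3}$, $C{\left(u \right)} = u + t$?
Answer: $- \frac{4456}{1603} \approx -2.7798$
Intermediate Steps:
$t = 54$ ($t = \left(-6\right) \left(-9\right) = 54$)
$C{\left(u \right)} = 54 + u$ ($C{\left(u \right)} = u + 54 = 54 + u$)
$o{\left(g,M \right)} = \frac{M + g}{3 + g}$
$n{\left(T,P \right)} = 54 + T$
$\frac{44343 + n{\left(163,\left(4 + o{\left(4,3 \right)}\right)^{2} \right)}}{-39605 + 23575} = \frac{44343 + \left(54 + 163\right)}{-39605 + 23575} = \frac{44343 + 217}{-16030} = 44560 \left(- \frac{1}{16030}\right) = - \frac{4456}{1603}$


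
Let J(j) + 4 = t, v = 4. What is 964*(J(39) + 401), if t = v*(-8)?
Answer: 351860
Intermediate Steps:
t = -32 (t = 4*(-8) = -32)
J(j) = -36 (J(j) = -4 - 32 = -36)
964*(J(39) + 401) = 964*(-36 + 401) = 964*365 = 351860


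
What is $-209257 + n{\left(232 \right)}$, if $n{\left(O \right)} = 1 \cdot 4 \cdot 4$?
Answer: $-209241$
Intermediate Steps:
$n{\left(O \right)} = 16$ ($n{\left(O \right)} = 4 \cdot 4 = 16$)
$-209257 + n{\left(232 \right)} = -209257 + 16 = -209241$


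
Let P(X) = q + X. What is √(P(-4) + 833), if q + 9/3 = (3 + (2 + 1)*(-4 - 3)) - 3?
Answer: √805 ≈ 28.373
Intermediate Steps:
q = -24 (q = -3 + ((3 + (2 + 1)*(-4 - 3)) - 3) = -3 + ((3 + 3*(-7)) - 3) = -3 + ((3 - 21) - 3) = -3 + (-18 - 3) = -3 - 21 = -24)
P(X) = -24 + X
√(P(-4) + 833) = √((-24 - 4) + 833) = √(-28 + 833) = √805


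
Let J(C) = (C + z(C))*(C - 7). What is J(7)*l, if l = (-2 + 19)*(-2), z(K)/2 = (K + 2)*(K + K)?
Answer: 0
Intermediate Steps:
z(K) = 4*K*(2 + K) (z(K) = 2*((K + 2)*(K + K)) = 2*((2 + K)*(2*K)) = 2*(2*K*(2 + K)) = 4*K*(2 + K))
J(C) = (-7 + C)*(C + 4*C*(2 + C)) (J(C) = (C + 4*C*(2 + C))*(C - 7) = (C + 4*C*(2 + C))*(-7 + C) = (-7 + C)*(C + 4*C*(2 + C)))
l = -34 (l = 17*(-2) = -34)
J(7)*l = (7*(-63 - 19*7 + 4*7²))*(-34) = (7*(-63 - 133 + 4*49))*(-34) = (7*(-63 - 133 + 196))*(-34) = (7*0)*(-34) = 0*(-34) = 0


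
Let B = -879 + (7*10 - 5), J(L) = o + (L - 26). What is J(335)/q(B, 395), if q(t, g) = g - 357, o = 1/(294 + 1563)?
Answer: 286907/35283 ≈ 8.1316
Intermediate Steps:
o = 1/1857 ≈ 0.00053850
J(L) = -48281/1857 + L (J(L) = 1/1857 + (L - 26) = 1/1857 + (-26 + L) = -48281/1857 + L)
B = -814 (B = -879 + (70 - 5) = -879 + 65 = -814)
q(t, g) = -357 + g
J(335)/q(B, 395) = (-48281/1857 + 335)/(-357 + 395) = (573814/1857)/38 = (573814/1857)*(1/38) = 286907/35283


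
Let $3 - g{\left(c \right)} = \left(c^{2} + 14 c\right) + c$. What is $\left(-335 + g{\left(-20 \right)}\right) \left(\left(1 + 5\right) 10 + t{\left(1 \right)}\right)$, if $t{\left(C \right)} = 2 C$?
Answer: $-26784$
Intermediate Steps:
$g{\left(c \right)} = 3 - c^{2} - 15 c$ ($g{\left(c \right)} = 3 - \left(\left(c^{2} + 14 c\right) + c\right) = 3 - \left(c^{2} + 15 c\right) = 3 - c^{2} - 15 c$)
$\left(-335 + g{\left(-20 \right)}\right) \left(\left(1 + 5\right) 10 + t{\left(1 \right)}\right) = \left(-335 - 97\right) \left(\left(1 + 5\right) 10 + 2 \cdot 1\right) = \left(-335 + \left(3 - 400 + 300\right)\right) \left(6 \cdot 10 + 2\right) = \left(-335 + \left(3 - 400 + 300\right)\right) \left(60 + 2\right) = \left(-335 - 97\right) 62 = \left(-432\right) 62 = -26784$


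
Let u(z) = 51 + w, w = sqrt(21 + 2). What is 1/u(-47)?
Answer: 51/2578 - sqrt(23)/2578 ≈ 0.017922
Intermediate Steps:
w = sqrt(23) ≈ 4.7958
u(z) = 51 + sqrt(23)
1/u(-47) = 1/(51 + sqrt(23))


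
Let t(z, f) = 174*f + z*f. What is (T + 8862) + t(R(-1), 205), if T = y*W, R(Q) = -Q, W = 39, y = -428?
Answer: 28045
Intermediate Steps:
T = -16692 (T = -428*39 = -16692)
t(z, f) = 174*f + f*z
(T + 8862) + t(R(-1), 205) = (-16692 + 8862) + 205*(174 - 1*(-1)) = -7830 + 205*(174 + 1) = -7830 + 205*175 = -7830 + 35875 = 28045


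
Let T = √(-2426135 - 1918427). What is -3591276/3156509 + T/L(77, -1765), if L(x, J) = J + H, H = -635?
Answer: -3591276/3156509 - I*√4344562/2400 ≈ -1.1377 - 0.86848*I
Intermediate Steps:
T = I*√4344562 (T = √(-4344562) = I*√4344562 ≈ 2084.4*I)
L(x, J) = -635 + J (L(x, J) = J - 635 = -635 + J)
-3591276/3156509 + T/L(77, -1765) = -3591276/3156509 + (I*√4344562)/(-635 - 1765) = -3591276*1/3156509 + (I*√4344562)/(-2400) = -3591276/3156509 + (I*√4344562)*(-1/2400) = -3591276/3156509 - I*√4344562/2400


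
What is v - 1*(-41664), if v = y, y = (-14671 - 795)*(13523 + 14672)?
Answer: -436022206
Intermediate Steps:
y = -436063870 (y = -15466*28195 = -436063870)
v = -436063870
v - 1*(-41664) = -436063870 - 1*(-41664) = -436063870 + 41664 = -436022206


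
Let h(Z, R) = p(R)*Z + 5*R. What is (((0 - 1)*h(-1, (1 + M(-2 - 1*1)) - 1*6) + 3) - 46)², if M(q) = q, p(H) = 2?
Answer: 1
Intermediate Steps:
h(Z, R) = 2*Z + 5*R
(((0 - 1)*h(-1, (1 + M(-2 - 1*1)) - 1*6) + 3) - 46)² = (((0 - 1)*(2*(-1) + 5*((1 + (-2 - 1*1)) - 1*6)) + 3) - 46)² = ((-(-2 + 5*((1 + (-2 - 1)) - 6)) + 3) - 46)² = ((-(-2 + 5*((1 - 3) - 6)) + 3) - 46)² = ((-(-2 + 5*(-2 - 6)) + 3) - 46)² = ((-(-2 + 5*(-8)) + 3) - 46)² = ((-(-2 - 40) + 3) - 46)² = ((-1*(-42) + 3) - 46)² = ((42 + 3) - 46)² = (45 - 46)² = (-1)² = 1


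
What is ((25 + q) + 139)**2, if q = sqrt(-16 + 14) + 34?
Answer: (198 + I*sqrt(2))**2 ≈ 39202.0 + 560.0*I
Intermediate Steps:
q = 34 + I*sqrt(2) (q = sqrt(-2) + 34 = I*sqrt(2) + 34 = 34 + I*sqrt(2) ≈ 34.0 + 1.4142*I)
((25 + q) + 139)**2 = ((25 + (34 + I*sqrt(2))) + 139)**2 = ((59 + I*sqrt(2)) + 139)**2 = (198 + I*sqrt(2))**2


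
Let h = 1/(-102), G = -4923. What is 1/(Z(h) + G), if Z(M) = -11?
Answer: -1/4934 ≈ -0.00020268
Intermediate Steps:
h = -1/102 ≈ -0.0098039
1/(Z(h) + G) = 1/(-11 - 4923) = 1/(-4934) = -1/4934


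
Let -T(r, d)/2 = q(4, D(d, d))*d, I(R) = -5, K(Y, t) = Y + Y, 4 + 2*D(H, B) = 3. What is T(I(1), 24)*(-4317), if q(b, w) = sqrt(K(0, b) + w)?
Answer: 103608*I*sqrt(2) ≈ 1.4652e+5*I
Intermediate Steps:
D(H, B) = -1/2 (D(H, B) = -2 + (1/2)*3 = -2 + 3/2 = -1/2)
K(Y, t) = 2*Y
q(b, w) = sqrt(w) (q(b, w) = sqrt(2*0 + w) = sqrt(0 + w) = sqrt(w))
T(r, d) = -I*d*sqrt(2) (T(r, d) = -2*sqrt(-1/2)*d = -2*I*sqrt(2)/2*d = -I*d*sqrt(2))
T(I(1), 24)*(-4317) = -1*I*24*sqrt(2)*(-4317) = -24*I*sqrt(2)*(-4317) = 103608*I*sqrt(2)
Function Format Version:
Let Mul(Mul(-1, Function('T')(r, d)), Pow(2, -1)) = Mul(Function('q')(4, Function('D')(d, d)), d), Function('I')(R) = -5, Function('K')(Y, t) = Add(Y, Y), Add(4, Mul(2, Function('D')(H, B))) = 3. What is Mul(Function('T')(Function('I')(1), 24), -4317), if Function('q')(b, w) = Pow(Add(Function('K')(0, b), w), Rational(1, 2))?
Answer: Mul(103608, I, Pow(2, Rational(1, 2))) ≈ Mul(1.4652e+5, I)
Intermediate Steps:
Function('D')(H, B) = Rational(-1, 2) (Function('D')(H, B) = Add(-2, Mul(Rational(1, 2), 3)) = Add(-2, Rational(3, 2)) = Rational(-1, 2))
Function('K')(Y, t) = Mul(2, Y)
Function('q')(b, w) = Pow(w, Rational(1, 2)) (Function('q')(b, w) = Pow(Add(Mul(2, 0), w), Rational(1, 2)) = Pow(Add(0, w), Rational(1, 2)) = Pow(w, Rational(1, 2)))
Function('T')(r, d) = Mul(-1, I, d, Pow(2, Rational(1, 2))) (Function('T')(r, d) = Mul(-2, Mul(Pow(Rational(-1, 2), Rational(1, 2)), d)) = Mul(-2, Mul(Mul(Rational(1, 2), I, Pow(2, Rational(1, 2))), d)) = Mul(-2, Mul(Rational(1, 2), I, d, Pow(2, Rational(1, 2)))) = Mul(-1, I, d, Pow(2, Rational(1, 2))))
Mul(Function('T')(Function('I')(1), 24), -4317) = Mul(Mul(-1, I, 24, Pow(2, Rational(1, 2))), -4317) = Mul(Mul(-24, I, Pow(2, Rational(1, 2))), -4317) = Mul(103608, I, Pow(2, Rational(1, 2)))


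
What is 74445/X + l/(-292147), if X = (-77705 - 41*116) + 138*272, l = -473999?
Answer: -30298556/874980265 ≈ -0.034628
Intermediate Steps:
X = -44925 (X = (-77705 - 4756) + 37536 = -82461 + 37536 = -44925)
74445/X + l/(-292147) = 74445/(-44925) - 473999/(-292147) = 74445*(-1/44925) - 473999*(-1/292147) = -4963/2995 + 473999/292147 = -30298556/874980265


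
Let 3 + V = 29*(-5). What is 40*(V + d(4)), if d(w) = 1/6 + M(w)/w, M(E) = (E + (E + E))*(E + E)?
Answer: -14860/3 ≈ -4953.3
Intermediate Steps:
V = -148 (V = -3 + 29*(-5) = -3 - 145 = -148)
M(E) = 6*E**2 (M(E) = (E + 2*E)*(2*E) = (3*E)*(2*E) = 6*E**2)
d(w) = 1/6 + 6*w (d(w) = 1/6 + (6*w**2)/w = 1*(1/6) + 6*w = 1/6 + 6*w)
40*(V + d(4)) = 40*(-148 + (1/6 + 6*4)) = 40*(-148 + (1/6 + 24)) = 40*(-148 + 145/6) = 40*(-743/6) = -14860/3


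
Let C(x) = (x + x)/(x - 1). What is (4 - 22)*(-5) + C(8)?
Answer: 646/7 ≈ 92.286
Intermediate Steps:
C(x) = 2*x/(-1 + x) (C(x) = (2*x)/(-1 + x) = 2*x/(-1 + x))
(4 - 22)*(-5) + C(8) = (4 - 22)*(-5) + 2*8/(-1 + 8) = -18*(-5) + 2*8/7 = 90 + 2*8*(⅐) = 90 + 16/7 = 646/7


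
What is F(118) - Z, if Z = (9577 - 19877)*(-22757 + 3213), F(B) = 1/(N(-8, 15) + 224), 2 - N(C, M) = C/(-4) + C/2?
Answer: -45897129599/228 ≈ -2.0130e+8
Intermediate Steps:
N(C, M) = 2 - C/4 (N(C, M) = 2 - (C/(-4) + C/2) = 2 - (C*(-¼) + C*(½)) = 2 - (-C/4 + C/2) = 2 - C/4)
F(B) = 1/228 (F(B) = 1/((2 - ¼*(-8)) + 224) = 1/((2 + 2) + 224) = 1/(4 + 224) = 1/228)
Z = 201303200 (Z = -10300*(-19544) = 201303200)
F(118) - Z = 1/228 - 1*201303200 = 1/228 - 201303200 = -45897129599/228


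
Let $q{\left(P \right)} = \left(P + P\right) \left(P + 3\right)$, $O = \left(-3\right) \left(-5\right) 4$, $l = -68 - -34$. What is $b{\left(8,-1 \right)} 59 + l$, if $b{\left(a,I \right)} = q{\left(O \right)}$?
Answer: $446006$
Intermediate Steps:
$l = -34$ ($l = -68 + 34 = -34$)
$O = 60$ ($O = 15 \cdot 4 = 60$)
$q{\left(P \right)} = 2 P \left(3 + P\right)$
$b{\left(a,I \right)} = 7560$ ($b{\left(a,I \right)} = 2 \cdot 60 \left(3 + 60\right) = 2 \cdot 60 \cdot 63 = 7560$)
$b{\left(8,-1 \right)} 59 + l = 7560 \cdot 59 - 34 = 446040 - 34 = 446006$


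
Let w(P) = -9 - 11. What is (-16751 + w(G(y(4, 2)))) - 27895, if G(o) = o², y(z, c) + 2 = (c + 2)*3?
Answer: -44666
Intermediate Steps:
y(z, c) = 4 + 3*c (y(z, c) = -2 + (c + 2)*3 = -2 + (2 + c)*3 = -2 + (6 + 3*c) = 4 + 3*c)
w(P) = -20
(-16751 + w(G(y(4, 2)))) - 27895 = (-16751 - 20) - 27895 = -16771 - 27895 = -44666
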